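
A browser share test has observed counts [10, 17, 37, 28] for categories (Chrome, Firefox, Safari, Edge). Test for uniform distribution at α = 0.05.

Expected = 23 each. χ² = Σ(O-E)²/E = 18.522. df = 3, critical value = 7.815. Reject H₀.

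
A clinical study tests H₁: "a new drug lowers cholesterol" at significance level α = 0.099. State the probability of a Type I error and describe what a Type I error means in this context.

P(Type I error) = α = 0.099. A Type I error is rejecting H₀ when H₀ is actually true (false positive) — here, concluding that a new drug lowers cholesterol when in fact this is not the case. Consequence: approving an ineffective drug — patients take a useless medication and may skip effective alternatives.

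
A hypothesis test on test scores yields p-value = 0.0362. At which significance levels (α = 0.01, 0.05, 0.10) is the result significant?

p = 0.0362. Significant at: α = 0.05, 0.1.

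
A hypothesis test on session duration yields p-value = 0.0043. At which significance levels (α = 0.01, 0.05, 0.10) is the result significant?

p = 0.0043. Significant at: α = 0.01, 0.05, 0.1.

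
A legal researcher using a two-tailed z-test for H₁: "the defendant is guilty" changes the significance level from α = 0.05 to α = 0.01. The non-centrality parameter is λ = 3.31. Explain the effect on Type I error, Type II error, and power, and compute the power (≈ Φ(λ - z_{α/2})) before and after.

Decreasing α from 0.05 to 0.01:
• Type I error rate decreases (α is the Type I rate by definition).
• Critical value moves from z_{α/2} = 1.96 to 2.576, so power = Φ(λ - z_{α/2}) goes from Φ(3.31 - 1.96) = 0.911 to Φ(3.31 - 2.576) = 0.769.
• Type II error rate β = 1 - power therefore increases (0.089 → 0.231).
Appropriate when false positives are costly — here, convicting an innocent person.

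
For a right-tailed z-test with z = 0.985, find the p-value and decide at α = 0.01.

p = P(Z > 0.985) = 1 - Φ(0.985) ≈ 0.1623. Since p ≥ 0.01, fail to reject H₀ (not significant) at α = 0.01.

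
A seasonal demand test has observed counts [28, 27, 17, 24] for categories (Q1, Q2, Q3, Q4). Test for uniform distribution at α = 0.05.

Expected = 24 each. χ² = Σ(O-E)²/E = 3.083. df = 3, critical value = 7.815. Fail to reject H₀.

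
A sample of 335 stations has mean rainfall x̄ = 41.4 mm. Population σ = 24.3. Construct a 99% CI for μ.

CI = x̄ ± z*(σ/√n) = 41.4 ± 2.576(24.3/√335) = 41.4 ± 3.42 = (37.98, 44.82)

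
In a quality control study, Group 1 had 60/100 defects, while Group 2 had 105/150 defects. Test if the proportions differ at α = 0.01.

p̂₁ = 0.6, p̂₂ = 0.7, pooled p̂ = 0.66. z = -1.635. Critical: ±2.576. Fail to reject H₀.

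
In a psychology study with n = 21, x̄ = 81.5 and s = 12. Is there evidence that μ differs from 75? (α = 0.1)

t = (x̄ - μ₀)/(s/√n) = (81.5 - 75)/(12/√21) = 2.482. df = 20, critical t = ±1.725. Reject H₀.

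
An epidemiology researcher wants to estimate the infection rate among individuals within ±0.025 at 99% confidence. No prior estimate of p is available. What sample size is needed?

Conservative approach: use p = 0.5 (maximizes p(1-p) = 0.25). n = z²(0.25)/E² = 2.576²×0.25/0.025² = 2654.3 → n = 2655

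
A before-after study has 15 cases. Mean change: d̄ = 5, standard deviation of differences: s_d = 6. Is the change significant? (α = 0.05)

t = d̄/(s_d/√n) = 5/(6/√15) = 3.227. df = 14, critical t = ±2.145. Reject H₀.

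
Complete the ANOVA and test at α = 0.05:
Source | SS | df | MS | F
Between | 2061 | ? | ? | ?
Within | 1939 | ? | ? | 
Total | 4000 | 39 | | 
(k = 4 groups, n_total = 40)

df_between = 3, df_within = 36. MS_between = 687.0, MS_within = 53.86. F = 12.755, F_crit ≈ 2.866. Reject H₀.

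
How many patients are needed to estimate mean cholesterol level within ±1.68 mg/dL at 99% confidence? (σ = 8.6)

n = (z*σ/E)² = (2.576×8.6/1.68)² = 173.9 → n = 174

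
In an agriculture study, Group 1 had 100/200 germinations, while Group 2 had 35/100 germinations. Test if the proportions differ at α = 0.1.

p̂₁ = 0.5, p̂₂ = 0.35, pooled p̂ = 0.45. z = 2.462. Critical: ±1.645. Reject H₀.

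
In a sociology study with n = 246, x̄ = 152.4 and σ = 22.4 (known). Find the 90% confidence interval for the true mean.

CI = x̄ ± z*(σ/√n) = 152.4 ± 1.645(22.4/√246) = 152.4 ± 2.35 = (150.05, 154.75)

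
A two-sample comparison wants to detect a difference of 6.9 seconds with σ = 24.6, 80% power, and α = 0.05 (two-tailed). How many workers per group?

n per group = 2(z_α/2 + z_β)²σ²/d² = 2×(1.96 + 0.84)²×24.6²/6.9² = 199.3 → n = 200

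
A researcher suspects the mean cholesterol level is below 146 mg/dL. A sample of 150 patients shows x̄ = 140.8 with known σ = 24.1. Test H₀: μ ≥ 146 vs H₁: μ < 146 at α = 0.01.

z = -2.643. Critical value: -2.33. Reject H₀.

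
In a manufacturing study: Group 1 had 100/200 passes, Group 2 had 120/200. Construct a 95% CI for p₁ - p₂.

p̂₁ = 0.5, p̂₂ = 0.6. Difference = -0.1. CI = (-0.197, -0.003)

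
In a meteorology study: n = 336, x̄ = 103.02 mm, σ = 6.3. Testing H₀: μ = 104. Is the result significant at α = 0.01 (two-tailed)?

z = (103.02 - 104)/(6.3/√336) = -2.851. Since |z| > 2.576, significant at α = 0.01.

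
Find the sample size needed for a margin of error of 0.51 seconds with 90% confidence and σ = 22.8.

n = (z*σ/E)² = (1.645×22.8/0.51)² = 5408.3 → n = 5409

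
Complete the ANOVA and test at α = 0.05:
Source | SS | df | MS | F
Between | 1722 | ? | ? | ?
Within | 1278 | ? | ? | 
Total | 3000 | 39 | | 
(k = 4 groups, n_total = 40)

df_between = 3, df_within = 36. MS_between = 574.0, MS_within = 35.5. F = 16.169, F_crit ≈ 2.866. Reject H₀.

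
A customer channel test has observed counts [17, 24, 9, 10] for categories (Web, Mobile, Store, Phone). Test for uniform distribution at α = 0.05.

Expected = 15 each. χ² = Σ(O-E)²/E = 9.733. df = 3, critical value = 7.815. Reject H₀.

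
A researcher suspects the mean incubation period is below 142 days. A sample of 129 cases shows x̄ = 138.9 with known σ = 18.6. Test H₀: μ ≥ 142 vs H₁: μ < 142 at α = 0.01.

z = -1.893. Critical value: -2.33. Fail to reject H₀.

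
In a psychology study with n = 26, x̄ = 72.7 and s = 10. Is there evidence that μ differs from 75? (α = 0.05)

t = (x̄ - μ₀)/(s/√n) = (72.7 - 75)/(10/√26) = -1.173. df = 25, critical t = ±2.06. Fail to reject H₀.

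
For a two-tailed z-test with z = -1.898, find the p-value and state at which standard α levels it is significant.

p = 2·P(Z > |-1.898|) = 2·(1 - Φ(1.898)) ≈ 0.0577. Significant at α = 0.1.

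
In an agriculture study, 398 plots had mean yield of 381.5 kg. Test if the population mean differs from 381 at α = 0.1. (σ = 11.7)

z = (x̄ - μ₀)/(σ/√n) = (381.5 - 381)/(11.7/√398) = 0.853. Critical value: ±1.645. Since |0.853| ≤ 1.645, Fail to reject H₀.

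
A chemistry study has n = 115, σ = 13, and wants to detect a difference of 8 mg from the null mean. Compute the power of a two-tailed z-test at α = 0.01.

SE = σ/√n = 13/√115 = 1.212. Non-centrality λ = d/SE = 8/1.212 = 6.599. Power ≈ Φ(λ - z_{α/2}) = Φ(6.599 - 2.576) = Φ(4.023) = 1.0.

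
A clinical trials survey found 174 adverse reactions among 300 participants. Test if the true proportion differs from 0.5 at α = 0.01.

p̂ = 0.58, p₀ = 0.5. z = (p̂ - p₀)/√(p₀(1-p₀)/n) = 2.771. Critical: ±2.576. Reject H₀.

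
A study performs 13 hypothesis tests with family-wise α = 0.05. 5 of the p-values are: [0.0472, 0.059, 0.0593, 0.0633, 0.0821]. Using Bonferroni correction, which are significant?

Bonferroni α = 0.05/13 = 0.00385. None of the given p-values are significant.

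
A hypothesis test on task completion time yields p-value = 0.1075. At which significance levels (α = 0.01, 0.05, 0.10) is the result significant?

p = 0.1075. Not significant at any of the given levels.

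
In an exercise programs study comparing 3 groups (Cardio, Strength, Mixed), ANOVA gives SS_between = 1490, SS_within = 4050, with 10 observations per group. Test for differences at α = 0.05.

df_between = 2, df_within = 27. F = MS_between/MS_within = 745.0/150.0 = 4.967. F_crit ≈ 3.354. Reject H₀. At least one mean differs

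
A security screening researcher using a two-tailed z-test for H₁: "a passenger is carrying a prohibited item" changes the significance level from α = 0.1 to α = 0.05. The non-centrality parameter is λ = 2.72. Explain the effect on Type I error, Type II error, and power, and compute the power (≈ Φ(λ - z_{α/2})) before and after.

Decreasing α from 0.1 to 0.05:
• Type I error rate decreases (α is the Type I rate by definition).
• Critical value moves from z_{α/2} = 1.645 to 1.96, so power = Φ(λ - z_{α/2}) goes from Φ(2.72 - 1.645) = 0.859 to Φ(2.72 - 1.96) = 0.776.
• Type II error rate β = 1 - power therefore increases (0.141 → 0.224).
Appropriate when false positives are costly — here, detaining an innocent passenger — delay and inconvenience.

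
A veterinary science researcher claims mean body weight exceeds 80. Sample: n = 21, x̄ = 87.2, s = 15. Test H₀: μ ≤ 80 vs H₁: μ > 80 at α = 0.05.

t = (87.2 - 80)/(15/√21) = 2.2, df = 20. Critical t = 1.725. Reject H₀.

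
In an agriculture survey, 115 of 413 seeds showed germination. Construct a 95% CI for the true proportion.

p̂ = 0.278. CI = p̂ ± z*√(p̂(1-p̂)/n) = (0.235, 0.322)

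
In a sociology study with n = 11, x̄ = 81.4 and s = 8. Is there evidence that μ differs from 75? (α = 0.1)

t = (x̄ - μ₀)/(s/√n) = (81.4 - 75)/(8/√11) = 2.653. df = 10, critical t = ±1.812. Reject H₀.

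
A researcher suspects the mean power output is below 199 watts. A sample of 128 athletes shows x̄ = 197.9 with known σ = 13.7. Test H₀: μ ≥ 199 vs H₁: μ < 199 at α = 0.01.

z = -0.908. Critical value: -2.33. Fail to reject H₀.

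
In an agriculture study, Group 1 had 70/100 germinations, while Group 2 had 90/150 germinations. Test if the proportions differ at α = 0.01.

p̂₁ = 0.7, p̂₂ = 0.6, pooled p̂ = 0.64. z = 1.614. Critical: ±2.576. Fail to reject H₀.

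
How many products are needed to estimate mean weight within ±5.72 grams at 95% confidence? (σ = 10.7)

n = (z*σ/E)² = (1.96×10.7/5.72)² = 13.4 → n = 14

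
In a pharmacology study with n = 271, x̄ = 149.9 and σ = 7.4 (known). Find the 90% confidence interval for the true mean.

CI = x̄ ± z*(σ/√n) = 149.9 ± 1.645(7.4/√271) = 149.9 ± 0.74 = (149.16, 150.64)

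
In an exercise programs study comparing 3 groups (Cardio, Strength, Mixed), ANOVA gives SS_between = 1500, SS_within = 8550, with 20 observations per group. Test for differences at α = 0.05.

df_between = 2, df_within = 57. F = MS_between/MS_within = 750.0/150.0 = 5.0. F_crit ≈ 3.159. Reject H₀. At least one mean differs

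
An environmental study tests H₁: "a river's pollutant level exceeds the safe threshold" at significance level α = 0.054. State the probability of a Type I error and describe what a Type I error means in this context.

P(Type I error) = α = 0.054. A Type I error is rejecting H₀ when H₀ is actually true (false positive) — here, concluding that a river's pollutant level exceeds the safe threshold when in fact this is not the case. Consequence: shutting down a compliant factory unnecessarily.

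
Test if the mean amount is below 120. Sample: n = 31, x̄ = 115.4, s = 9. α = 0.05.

t = (115.4 - 120)/(9/√31) = -2.846, df = 30. Critical t = -1.697. Reject H₀.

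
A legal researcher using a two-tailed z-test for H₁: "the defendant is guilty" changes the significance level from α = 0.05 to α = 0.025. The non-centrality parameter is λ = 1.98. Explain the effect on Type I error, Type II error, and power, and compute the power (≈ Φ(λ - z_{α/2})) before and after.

Decreasing α from 0.05 to 0.025:
• Type I error rate decreases (α is the Type I rate by definition).
• Critical value moves from z_{α/2} = 1.96 to 2.241, so power = Φ(λ - z_{α/2}) goes from Φ(1.98 - 1.96) = 0.508 to Φ(1.98 - 2.241) = 0.397.
• Type II error rate β = 1 - power therefore increases (0.492 → 0.603).
Appropriate when false positives are costly — here, convicting an innocent person.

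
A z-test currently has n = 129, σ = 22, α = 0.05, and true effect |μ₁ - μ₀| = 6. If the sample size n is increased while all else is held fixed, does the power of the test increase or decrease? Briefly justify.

Power increases: a larger n shrinks the standard error σ/√n, moving the sampling distribution under H₁ further from the critical value.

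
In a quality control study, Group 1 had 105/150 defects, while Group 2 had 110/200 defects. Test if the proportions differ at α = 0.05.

p̂₁ = 0.7, p̂₂ = 0.55, pooled p̂ = 0.614. z = 2.853. Critical: ±1.96. Reject H₀.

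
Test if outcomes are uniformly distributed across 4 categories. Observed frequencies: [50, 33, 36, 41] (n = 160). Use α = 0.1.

Expected = 40 each. χ² = Σ(O-E)²/E = 4.15. df = 3, critical value = 6.251. Fail to reject H₀.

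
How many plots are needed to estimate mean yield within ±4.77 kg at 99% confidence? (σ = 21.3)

n = (z*σ/E)² = (2.576×21.3/4.77)² = 132.3 → n = 133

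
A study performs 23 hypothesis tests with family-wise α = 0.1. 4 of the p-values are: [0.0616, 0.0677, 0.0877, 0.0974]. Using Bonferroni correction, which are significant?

Bonferroni α = 0.1/23 = 0.00435. None of the given p-values are significant.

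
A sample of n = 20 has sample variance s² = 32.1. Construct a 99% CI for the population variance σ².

df = 19. χ²_{0.005} = 38.582, χ²_{0.995} = 6.844. CI for σ² = ((n-1)s²/χ²_{α/2}, (n-1)s²/χ²_{1-α/2}) = (19·32.1/38.582, 19·32.1/6.844) = (15.81, 89.11)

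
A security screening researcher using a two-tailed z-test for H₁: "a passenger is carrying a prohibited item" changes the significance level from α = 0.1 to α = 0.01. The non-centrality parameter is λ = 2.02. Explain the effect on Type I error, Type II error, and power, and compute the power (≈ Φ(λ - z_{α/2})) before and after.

Decreasing α from 0.1 to 0.01:
• Type I error rate decreases (α is the Type I rate by definition).
• Critical value moves from z_{α/2} = 1.645 to 2.576, so power = Φ(λ - z_{α/2}) goes from Φ(2.02 - 1.645) = 0.646 to Φ(2.02 - 2.576) = 0.289.
• Type II error rate β = 1 - power therefore increases (0.354 → 0.711).
Appropriate when false positives are costly — here, detaining an innocent passenger — delay and inconvenience.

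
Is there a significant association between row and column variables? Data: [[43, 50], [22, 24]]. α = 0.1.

χ² = 0.031. df = 1, critical = 2.706. Fail to reject H₀. No evidence of dependence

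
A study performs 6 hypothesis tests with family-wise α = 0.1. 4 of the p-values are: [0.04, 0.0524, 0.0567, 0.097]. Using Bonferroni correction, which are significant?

Bonferroni α = 0.1/6 = 0.01667. None of the given p-values are significant.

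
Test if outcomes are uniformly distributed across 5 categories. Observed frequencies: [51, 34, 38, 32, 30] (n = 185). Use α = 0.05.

Expected = 37 each. χ² = Σ(O-E)²/E = 7.568. df = 4, critical value = 9.488. Fail to reject H₀.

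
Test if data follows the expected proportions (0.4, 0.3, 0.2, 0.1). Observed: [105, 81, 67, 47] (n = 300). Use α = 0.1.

Expected: [120.0, 90.0, 60.0, 30.0]. χ² = 13.225. df = 3, critical = 6.251. Reject H₀.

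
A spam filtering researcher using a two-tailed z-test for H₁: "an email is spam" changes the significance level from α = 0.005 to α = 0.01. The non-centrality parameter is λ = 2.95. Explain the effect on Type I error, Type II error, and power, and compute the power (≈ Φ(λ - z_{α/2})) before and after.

Increasing α from 0.005 to 0.01:
• Type I error rate increases (α is the Type I rate by definition).
• Critical value moves from z_{α/2} = 2.807 to 2.576, so power = Φ(λ - z_{α/2}) goes from Φ(2.95 - 2.807) = 0.557 to Φ(2.95 - 2.576) = 0.646.
• Type II error rate β = 1 - power therefore decreases (0.443 → 0.354).
Appropriate when false negatives are costly — here, a spam email lands in the inbox.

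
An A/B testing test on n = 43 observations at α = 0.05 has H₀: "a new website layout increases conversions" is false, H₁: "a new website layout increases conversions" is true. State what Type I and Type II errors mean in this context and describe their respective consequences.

Type I (false positive): concluding that a new website layout increases conversions when it is not — rolling out a layout that doesn't actually help — wasted engineering effort. Type II (false negative): failing to conclude that a new website layout increases conversions when it is — discarding a layout that would have improved conversions — lost revenue. Which is costlier depends on domain priorities and is a judgement call rather than a statistical fact.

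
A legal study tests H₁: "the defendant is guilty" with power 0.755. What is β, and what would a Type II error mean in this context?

β = 1 - power = 1 - 0.755 = 0.245. A Type II error is failing to reject H₀ when H₀ is false (false negative) — here, failing to conclude that the defendant is guilty when in fact it is true. Consequence: acquitting a guilty person.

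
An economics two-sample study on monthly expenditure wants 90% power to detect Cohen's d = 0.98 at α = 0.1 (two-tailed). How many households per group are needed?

z_{α/2} = 1.645, z_β = Φ⁻¹(0.9) = 1.282. For large effect (d = 0.98): n per group = 2(z_{α/2} + z_β)²/d² = 2(1.645 + 1.282)²/0.98² = 17.8 → 18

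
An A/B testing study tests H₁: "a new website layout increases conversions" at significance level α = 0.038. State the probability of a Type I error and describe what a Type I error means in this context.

P(Type I error) = α = 0.038. A Type I error is rejecting H₀ when H₀ is actually true (false positive) — here, concluding that a new website layout increases conversions when in fact this is not the case. Consequence: rolling out a layout that doesn't actually help — wasted engineering effort.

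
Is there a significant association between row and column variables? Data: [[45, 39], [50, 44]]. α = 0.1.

χ² = 0.003. df = 1, critical = 2.706. Fail to reject H₀. No evidence of dependence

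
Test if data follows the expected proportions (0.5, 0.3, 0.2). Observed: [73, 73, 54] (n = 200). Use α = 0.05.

Expected: [100.0, 60.0, 40.0]. χ² = 15.007. df = 2, critical = 5.991. Reject H₀.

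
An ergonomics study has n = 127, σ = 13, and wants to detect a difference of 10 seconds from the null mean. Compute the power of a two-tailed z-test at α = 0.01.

SE = σ/√n = 13/√127 = 1.154. Non-centrality λ = d/SE = 10/1.154 = 8.669. Power ≈ Φ(λ - z_{α/2}) = Φ(8.669 - 2.576) = Φ(6.093) = 1.0.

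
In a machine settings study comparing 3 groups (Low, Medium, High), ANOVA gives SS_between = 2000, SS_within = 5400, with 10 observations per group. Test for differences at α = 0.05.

df_between = 2, df_within = 27. F = MS_between/MS_within = 1000.0/200.0 = 5.0. F_crit ≈ 3.354. Reject H₀. At least one mean differs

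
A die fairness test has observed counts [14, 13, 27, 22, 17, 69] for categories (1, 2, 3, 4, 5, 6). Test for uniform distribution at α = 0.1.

Expected = 27 each. χ² = Σ(O-E)²/E = 83.481. df = 5, critical value = 9.236. Reject H₀.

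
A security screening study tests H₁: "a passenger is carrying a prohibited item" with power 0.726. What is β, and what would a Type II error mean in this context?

β = 1 - power = 1 - 0.726 = 0.274. A Type II error is failing to reject H₀ when H₀ is false (false negative) — here, failing to conclude that a passenger is carrying a prohibited item when in fact it is true. Consequence: letting a prohibited item through — security breach.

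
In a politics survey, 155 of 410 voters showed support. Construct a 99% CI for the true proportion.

p̂ = 0.378. CI = p̂ ± z*√(p̂(1-p̂)/n) = (0.316, 0.44)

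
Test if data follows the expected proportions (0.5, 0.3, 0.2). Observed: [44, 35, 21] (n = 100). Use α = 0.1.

Expected: [50.0, 30.0, 20.0]. χ² = 1.603. df = 2, critical = 4.605. Fail to reject H₀.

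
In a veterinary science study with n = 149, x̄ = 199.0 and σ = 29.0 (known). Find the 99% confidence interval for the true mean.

CI = x̄ ± z*(σ/√n) = 199.0 ± 2.576(29.0/√149) = 199.0 ± 6.12 = (192.88, 205.12)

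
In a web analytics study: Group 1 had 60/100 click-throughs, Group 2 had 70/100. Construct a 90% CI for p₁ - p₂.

p̂₁ = 0.6, p̂₂ = 0.7. Difference = -0.1. CI = (-0.21, 0.01)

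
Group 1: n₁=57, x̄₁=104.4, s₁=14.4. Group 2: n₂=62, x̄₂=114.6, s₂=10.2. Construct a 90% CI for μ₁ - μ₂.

Difference = -10.2. SE = √(14.4²/57 + 10.2²/62) = 2.306. CI = (-13.99, -6.41)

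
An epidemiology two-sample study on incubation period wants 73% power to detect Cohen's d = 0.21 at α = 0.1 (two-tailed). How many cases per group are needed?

z_{α/2} = 1.645, z_β = Φ⁻¹(0.73) = 0.613. For small effect (d = 0.21): n per group = 2(z_{α/2} + z_β)²/d² = 2(1.645 + 0.613)²/0.21² = 231.2 → 232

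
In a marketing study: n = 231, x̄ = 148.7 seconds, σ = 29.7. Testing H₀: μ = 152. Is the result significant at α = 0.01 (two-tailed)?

z = (148.7 - 152)/(29.7/√231) = -1.689. Since |z| ≤ 2.576, not significant at α = 0.01.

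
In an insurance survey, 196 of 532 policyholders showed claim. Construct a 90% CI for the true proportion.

p̂ = 0.368. CI = p̂ ± z*√(p̂(1-p̂)/n) = (0.334, 0.403)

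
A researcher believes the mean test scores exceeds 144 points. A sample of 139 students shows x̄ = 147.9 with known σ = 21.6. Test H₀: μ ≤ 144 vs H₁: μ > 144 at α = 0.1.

z = 2.129. Critical value: 1.28. Reject H₀.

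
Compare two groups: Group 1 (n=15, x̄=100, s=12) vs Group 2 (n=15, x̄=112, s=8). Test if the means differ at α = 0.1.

Pooled sp = 10.2. t = -3.223, df = 28. Critical t = ±1.701. Reject H₀.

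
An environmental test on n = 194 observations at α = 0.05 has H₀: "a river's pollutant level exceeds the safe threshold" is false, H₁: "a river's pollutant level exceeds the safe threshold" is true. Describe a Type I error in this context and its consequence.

Type I error: rejecting H₀ when it is true — concluding that a river's pollutant level exceeds the safe threshold when in fact it is not. Consequence: shutting down a compliant factory unnecessarily.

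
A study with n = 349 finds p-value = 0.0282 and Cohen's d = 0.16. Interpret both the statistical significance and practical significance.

Statistically significant (p = 0.0282 < 0.05). Cohen's d = 0.16 indicates a very small effect size. Both statistical and practical significance should be considered.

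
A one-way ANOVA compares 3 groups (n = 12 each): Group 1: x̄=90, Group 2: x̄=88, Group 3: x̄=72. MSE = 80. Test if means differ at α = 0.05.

Grand mean = 83.33. SS_between = 2336.0, MS_between = 1168.0. F = 14.6, F_crit ≈ 3.285. Reject H₀.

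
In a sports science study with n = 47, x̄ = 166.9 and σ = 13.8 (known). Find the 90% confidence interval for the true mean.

CI = x̄ ± z*(σ/√n) = 166.9 ± 1.645(13.8/√47) = 166.9 ± 3.31 = (163.59, 170.21)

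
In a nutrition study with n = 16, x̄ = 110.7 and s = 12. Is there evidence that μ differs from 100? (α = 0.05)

t = (x̄ - μ₀)/(s/√n) = (110.7 - 100)/(12/√16) = 3.567. df = 15, critical t = ±2.131. Reject H₀.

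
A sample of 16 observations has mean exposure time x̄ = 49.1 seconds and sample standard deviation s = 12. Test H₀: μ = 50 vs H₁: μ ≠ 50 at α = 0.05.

t = (x̄ - μ₀)/(s/√n) = (49.1 - 50)/(12/√16) = -0.3. df = 15, critical t = ±2.131. Fail to reject H₀.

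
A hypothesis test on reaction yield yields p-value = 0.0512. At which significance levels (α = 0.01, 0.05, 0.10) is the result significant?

p = 0.0512. Significant at: α = 0.1.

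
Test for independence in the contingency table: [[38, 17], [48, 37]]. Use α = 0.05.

χ² = 2.245. df = 1, critical = 3.841. Fail to reject H₀. No evidence of dependence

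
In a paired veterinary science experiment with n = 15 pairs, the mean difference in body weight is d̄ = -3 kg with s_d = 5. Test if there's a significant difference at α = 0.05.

t = d̄/(s_d/√n) = -3/(5/√15) = -2.324. df = 14, critical t = ±2.145. Reject H₀.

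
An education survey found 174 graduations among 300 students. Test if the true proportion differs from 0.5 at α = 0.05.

p̂ = 0.58, p₀ = 0.5. z = (p̂ - p₀)/√(p₀(1-p₀)/n) = 2.771. Critical: ±1.96. Reject H₀.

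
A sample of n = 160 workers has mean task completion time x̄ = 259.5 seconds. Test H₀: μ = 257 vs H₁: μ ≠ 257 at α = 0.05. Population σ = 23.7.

z = (x̄ - μ₀)/(σ/√n) = (259.5 - 257)/(23.7/√160) = 1.334. Critical value: ±1.96. Since |1.334| ≤ 1.96, Fail to reject H₀.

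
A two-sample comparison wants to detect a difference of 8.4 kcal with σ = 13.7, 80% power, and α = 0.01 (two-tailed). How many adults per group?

n per group = 2(z_α/2 + z_β)²σ²/d² = 2×(2.576 + 0.84)²×13.7²/8.4² = 62.1 → n = 63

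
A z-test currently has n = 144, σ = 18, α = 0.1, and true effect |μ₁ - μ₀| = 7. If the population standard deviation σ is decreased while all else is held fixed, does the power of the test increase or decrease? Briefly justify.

Power increases: a smaller σ shrinks the standard error σ/√n, moving the sampling distribution under H₁ further from the critical value.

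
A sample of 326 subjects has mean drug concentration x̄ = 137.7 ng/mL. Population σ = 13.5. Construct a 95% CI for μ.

CI = x̄ ± z*(σ/√n) = 137.7 ± 1.96(13.5/√326) = 137.7 ± 1.47 = (136.23, 139.17)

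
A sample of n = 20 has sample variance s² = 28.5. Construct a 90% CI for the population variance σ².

df = 19. χ²_{0.05} = 30.144, χ²_{0.95} = 10.117. CI for σ² = ((n-1)s²/χ²_{α/2}, (n-1)s²/χ²_{1-α/2}) = (19·28.5/30.144, 19·28.5/10.117) = (17.96, 53.52)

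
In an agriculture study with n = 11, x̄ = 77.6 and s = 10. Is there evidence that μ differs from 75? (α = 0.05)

t = (x̄ - μ₀)/(s/√n) = (77.6 - 75)/(10/√11) = 0.862. df = 10, critical t = ±2.228. Fail to reject H₀.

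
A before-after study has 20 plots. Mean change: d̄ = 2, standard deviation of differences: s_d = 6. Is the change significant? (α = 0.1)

t = d̄/(s_d/√n) = 2/(6/√20) = 1.491. df = 19, critical t = ±1.729. Fail to reject H₀.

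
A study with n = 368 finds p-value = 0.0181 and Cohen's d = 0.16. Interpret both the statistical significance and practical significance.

Statistically significant (p = 0.0181 < 0.05). Cohen's d = 0.16 indicates a very small effect size. Both statistical and practical significance should be considered.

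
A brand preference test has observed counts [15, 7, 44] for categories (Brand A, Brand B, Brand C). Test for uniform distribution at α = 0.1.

Expected = 22 each. χ² = Σ(O-E)²/E = 34.455. df = 2, critical value = 4.605. Reject H₀.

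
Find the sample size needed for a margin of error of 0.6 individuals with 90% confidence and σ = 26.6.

n = (z*σ/E)² = (1.645×26.6/0.6)² = 5318.5 → n = 5319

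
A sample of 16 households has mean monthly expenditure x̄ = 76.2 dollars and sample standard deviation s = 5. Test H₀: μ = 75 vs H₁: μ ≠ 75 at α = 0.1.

t = (x̄ - μ₀)/(s/√n) = (76.2 - 75)/(5/√16) = 0.96. df = 15, critical t = ±1.753. Fail to reject H₀.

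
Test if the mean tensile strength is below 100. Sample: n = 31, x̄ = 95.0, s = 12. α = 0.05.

t = (95.0 - 100)/(12/√31) = -2.32, df = 30. Critical t = -1.697. Reject H₀.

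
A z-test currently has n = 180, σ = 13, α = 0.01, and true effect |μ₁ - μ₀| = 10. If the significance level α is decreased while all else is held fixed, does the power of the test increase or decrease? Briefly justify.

Power decreases: a smaller α raises the critical value, so less of the H₁ sampling distribution falls in the rejection region.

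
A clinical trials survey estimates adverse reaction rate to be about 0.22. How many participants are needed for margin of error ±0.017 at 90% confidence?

n = z²p(1-p)/E² = 1.645²×0.22×0.78/0.017² = 1606.8 → n = 1607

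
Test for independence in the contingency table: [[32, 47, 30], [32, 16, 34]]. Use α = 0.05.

χ² = 11.926. df = 2, critical = 5.991. Reject H₀. Variables are dependent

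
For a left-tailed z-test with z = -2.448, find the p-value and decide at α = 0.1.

p = P(Z < -2.448) = Φ(-2.448) ≈ 0.0072. Since p < 0.1, reject H₀ (significant) at α = 0.1.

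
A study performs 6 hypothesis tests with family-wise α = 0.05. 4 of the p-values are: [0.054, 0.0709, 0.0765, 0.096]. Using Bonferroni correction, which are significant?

Bonferroni α = 0.05/6 = 0.00833. None of the given p-values are significant.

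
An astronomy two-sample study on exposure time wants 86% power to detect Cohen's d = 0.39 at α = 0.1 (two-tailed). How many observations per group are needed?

z_{α/2} = 1.645, z_β = Φ⁻¹(0.86) = 1.08. For small effect (d = 0.39): n per group = 2(z_{α/2} + z_β)²/d² = 2(1.645 + 1.08)²/0.39² = 97.6 → 98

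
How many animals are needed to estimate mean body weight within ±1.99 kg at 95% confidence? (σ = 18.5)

n = (z*σ/E)² = (1.96×18.5/1.99)² = 332.01 → n = 333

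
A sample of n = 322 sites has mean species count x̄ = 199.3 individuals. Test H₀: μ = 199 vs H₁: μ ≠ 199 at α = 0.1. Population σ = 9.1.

z = (x̄ - μ₀)/(σ/√n) = (199.3 - 199)/(9.1/√322) = 0.592. Critical value: ±1.645. Since |0.592| ≤ 1.645, Fail to reject H₀.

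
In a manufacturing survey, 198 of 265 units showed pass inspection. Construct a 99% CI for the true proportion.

p̂ = 0.747. CI = p̂ ± z*√(p̂(1-p̂)/n) = (0.678, 0.816)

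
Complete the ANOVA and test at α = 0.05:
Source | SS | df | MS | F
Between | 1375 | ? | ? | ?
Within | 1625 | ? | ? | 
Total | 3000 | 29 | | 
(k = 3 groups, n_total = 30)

df_between = 2, df_within = 27. MS_between = 687.5, MS_within = 60.19. F = 11.423, F_crit ≈ 3.354. Reject H₀.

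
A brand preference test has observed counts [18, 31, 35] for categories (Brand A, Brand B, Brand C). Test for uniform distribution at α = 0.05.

Expected = 28 each. χ² = Σ(O-E)²/E = 5.643. df = 2, critical value = 5.991. Fail to reject H₀.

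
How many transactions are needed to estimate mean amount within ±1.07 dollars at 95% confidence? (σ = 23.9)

n = (z*σ/E)² = (1.96×23.9/1.07)² = 1916.6 → n = 1917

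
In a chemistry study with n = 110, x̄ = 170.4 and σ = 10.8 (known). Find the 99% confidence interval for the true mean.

CI = x̄ ± z*(σ/√n) = 170.4 ± 2.576(10.8/√110) = 170.4 ± 2.65 = (167.75, 173.05)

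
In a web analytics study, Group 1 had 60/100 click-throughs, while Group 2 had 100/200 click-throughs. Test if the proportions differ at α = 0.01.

p̂₁ = 0.6, p̂₂ = 0.5, pooled p̂ = 0.533. z = 1.637. Critical: ±2.576. Fail to reject H₀.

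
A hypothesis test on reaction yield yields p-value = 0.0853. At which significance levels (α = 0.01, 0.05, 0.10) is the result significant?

p = 0.0853. Significant at: α = 0.1.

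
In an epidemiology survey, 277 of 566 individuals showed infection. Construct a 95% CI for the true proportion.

p̂ = 0.489. CI = p̂ ± z*√(p̂(1-p̂)/n) = (0.448, 0.531)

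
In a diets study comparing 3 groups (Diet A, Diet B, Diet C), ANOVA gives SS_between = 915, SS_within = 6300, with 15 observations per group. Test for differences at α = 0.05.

df_between = 2, df_within = 42. F = MS_between/MS_within = 457.5/150.0 = 3.05. F_crit ≈ 3.22. Fail to reject H₀.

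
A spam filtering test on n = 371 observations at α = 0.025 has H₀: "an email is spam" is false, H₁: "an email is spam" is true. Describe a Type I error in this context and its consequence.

Type I error: rejecting H₀ when it is true — concluding that an email is spam when in fact it is not. Consequence: a legitimate email is sent to the spam folder and the user misses it.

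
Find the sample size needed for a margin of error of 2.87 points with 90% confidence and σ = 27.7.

n = (z*σ/E)² = (1.645×27.7/2.87)² = 252.1 → n = 253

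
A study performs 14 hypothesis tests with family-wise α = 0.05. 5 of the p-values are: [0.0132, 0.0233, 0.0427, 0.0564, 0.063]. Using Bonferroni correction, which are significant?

Bonferroni α = 0.05/14 = 0.00357. None of the given p-values are significant.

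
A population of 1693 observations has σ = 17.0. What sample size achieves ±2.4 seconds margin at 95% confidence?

Without FPC: n₀ = (1.96×17.0/2.4)² = 192.747. With FPC: n = n₀N/(n₀+N-1) = 173.1 → n = 174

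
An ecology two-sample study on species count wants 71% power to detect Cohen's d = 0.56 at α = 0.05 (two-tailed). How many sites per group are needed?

z_{α/2} = 1.96, z_β = Φ⁻¹(0.71) = 0.553. For medium effect (d = 0.56): n per group = 2(z_{α/2} + z_β)²/d² = 2(1.96 + 0.553)²/0.56² = 40.3 → 41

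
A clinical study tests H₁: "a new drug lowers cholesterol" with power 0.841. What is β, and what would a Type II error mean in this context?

β = 1 - power = 1 - 0.841 = 0.159. A Type II error is failing to reject H₀ when H₀ is false (false negative) — here, failing to conclude that a new drug lowers cholesterol when in fact it is true. Consequence: shelving an effective drug — patients miss out on a treatment that would have helped.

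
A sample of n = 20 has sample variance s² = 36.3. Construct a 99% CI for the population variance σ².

df = 19. χ²_{0.005} = 38.582, χ²_{0.995} = 6.844. CI for σ² = ((n-1)s²/χ²_{α/2}, (n-1)s²/χ²_{1-α/2}) = (19·36.3/38.582, 19·36.3/6.844) = (17.88, 100.77)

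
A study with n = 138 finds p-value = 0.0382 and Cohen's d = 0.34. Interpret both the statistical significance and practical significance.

Statistically significant (p = 0.0382 < 0.05). Cohen's d = 0.34 indicates a small effect size. Both statistical and practical significance should be considered.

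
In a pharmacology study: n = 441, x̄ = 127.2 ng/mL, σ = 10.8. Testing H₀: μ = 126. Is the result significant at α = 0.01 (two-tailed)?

z = (127.2 - 126)/(10.8/√441) = 2.333. Since |z| ≤ 2.576, not significant at α = 0.01.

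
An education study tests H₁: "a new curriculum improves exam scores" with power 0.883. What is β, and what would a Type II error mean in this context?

β = 1 - power = 1 - 0.883 = 0.117. A Type II error is failing to reject H₀ when H₀ is false (false negative) — here, failing to conclude that a new curriculum improves exam scores when in fact it is true. Consequence: keeping the old curriculum when the new one would have helped students.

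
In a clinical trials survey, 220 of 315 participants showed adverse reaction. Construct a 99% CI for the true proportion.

p̂ = 0.698. CI = p̂ ± z*√(p̂(1-p̂)/n) = (0.632, 0.765)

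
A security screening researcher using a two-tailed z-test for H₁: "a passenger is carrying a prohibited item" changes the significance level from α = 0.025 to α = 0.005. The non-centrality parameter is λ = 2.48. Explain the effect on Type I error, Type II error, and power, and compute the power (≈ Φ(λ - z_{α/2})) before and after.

Decreasing α from 0.025 to 0.005:
• Type I error rate decreases (α is the Type I rate by definition).
• Critical value moves from z_{α/2} = 2.241 to 2.807, so power = Φ(λ - z_{α/2}) goes from Φ(2.48 - 2.241) = 0.594 to Φ(2.48 - 2.807) = 0.372.
• Type II error rate β = 1 - power therefore increases (0.406 → 0.628).
Appropriate when false positives are costly — here, detaining an innocent passenger — delay and inconvenience.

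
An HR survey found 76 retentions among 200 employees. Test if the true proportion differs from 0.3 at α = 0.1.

p̂ = 0.38, p₀ = 0.3. z = (p̂ - p₀)/√(p₀(1-p₀)/n) = 2.469. Critical: ±1.645. Reject H₀.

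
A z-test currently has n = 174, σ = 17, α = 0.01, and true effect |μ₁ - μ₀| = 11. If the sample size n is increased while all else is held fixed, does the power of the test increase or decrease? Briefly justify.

Power increases: a larger n shrinks the standard error σ/√n, moving the sampling distribution under H₁ further from the critical value.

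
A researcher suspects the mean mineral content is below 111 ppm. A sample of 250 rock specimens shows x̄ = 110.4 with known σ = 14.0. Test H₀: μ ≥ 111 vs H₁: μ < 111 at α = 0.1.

z = -0.678. Critical value: -1.28. Fail to reject H₀.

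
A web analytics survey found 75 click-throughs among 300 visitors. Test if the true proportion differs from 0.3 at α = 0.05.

p̂ = 0.25, p₀ = 0.3. z = (p̂ - p₀)/√(p₀(1-p₀)/n) = -1.89. Critical: ±1.96. Fail to reject H₀.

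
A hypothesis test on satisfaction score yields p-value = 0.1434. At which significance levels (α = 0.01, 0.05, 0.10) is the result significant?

p = 0.1434. Not significant at any of the given levels.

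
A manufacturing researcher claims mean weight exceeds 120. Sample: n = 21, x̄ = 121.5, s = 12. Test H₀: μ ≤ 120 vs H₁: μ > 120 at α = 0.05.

t = (121.5 - 120)/(12/√21) = 0.573, df = 20. Critical t = 1.725. Fail to reject H₀.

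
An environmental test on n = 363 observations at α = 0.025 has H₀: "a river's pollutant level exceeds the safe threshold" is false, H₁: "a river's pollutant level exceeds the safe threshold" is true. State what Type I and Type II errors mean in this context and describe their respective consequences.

Type I (false positive): concluding that a river's pollutant level exceeds the safe threshold when it is not — shutting down a compliant factory unnecessarily. Type II (false negative): failing to conclude that a river's pollutant level exceeds the safe threshold when it is — allowing unsafe pollution to continue. Which is costlier depends on domain priorities and is a judgement call rather than a statistical fact.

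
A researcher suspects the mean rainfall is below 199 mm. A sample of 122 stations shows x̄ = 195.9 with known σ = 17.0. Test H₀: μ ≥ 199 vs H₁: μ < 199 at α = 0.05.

z = -2.014. Critical value: -1.645. Reject H₀.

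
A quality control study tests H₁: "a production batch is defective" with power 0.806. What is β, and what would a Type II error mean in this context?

β = 1 - power = 1 - 0.806 = 0.194. A Type II error is failing to reject H₀ when H₀ is false (false negative) — here, failing to conclude that a production batch is defective when in fact it is true. Consequence: shipping a defective batch — faulty products reach customers.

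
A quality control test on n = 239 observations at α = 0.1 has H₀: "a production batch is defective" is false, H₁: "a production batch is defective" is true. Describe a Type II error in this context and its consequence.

Type II error: failing to reject H₀ when it is false — concluding that a production batch is defective is not supported when in fact it is. Consequence: shipping a defective batch — faulty products reach customers.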